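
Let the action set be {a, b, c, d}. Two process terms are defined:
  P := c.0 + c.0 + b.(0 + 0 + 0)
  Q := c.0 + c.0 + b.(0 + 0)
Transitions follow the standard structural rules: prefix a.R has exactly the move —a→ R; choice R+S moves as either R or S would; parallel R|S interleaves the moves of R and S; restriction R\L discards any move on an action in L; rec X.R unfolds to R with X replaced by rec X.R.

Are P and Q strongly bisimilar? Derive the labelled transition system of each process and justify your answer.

Reachable graph of P (3 states):
  s0 = c.0 + c.0 + b.(0 + 0 + 0) :: -b-> s1, -c-> s2
  s1 = 0 + 0 + 0 :: (no moves)
  s2 = 0 :: (no moves)
Reachable graph of Q (3 states):
  t0 = c.0 + c.0 + b.(0 + 0) :: -b-> t1, -c-> t2
  t1 = 0 + 0 :: (no moves)
  t2 = 0 :: (no moves)
Partition-refinement fixed point:
  B0 = {s0, t0}
  B1 = {s1, s2, t1, t2}
s0 ∈ B0, t0 ∈ B0 → same block

bisimilar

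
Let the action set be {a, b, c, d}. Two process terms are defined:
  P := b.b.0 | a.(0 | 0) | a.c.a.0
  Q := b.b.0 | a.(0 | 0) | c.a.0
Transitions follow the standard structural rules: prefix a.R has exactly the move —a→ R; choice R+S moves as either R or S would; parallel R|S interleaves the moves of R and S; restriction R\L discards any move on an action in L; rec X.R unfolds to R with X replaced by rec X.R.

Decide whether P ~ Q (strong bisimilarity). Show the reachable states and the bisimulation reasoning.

LTS(P): 24 reachable states
  u0 = b.b.0 | a.(0 | 0) | a.c.a.0 ⊢ --a--▸ u1, --a--▸ u2, --b--▸ u3
  u1 = b.b.0 | (0 | 0) | a.c.a.0 ⊢ --a--▸ u4, --b--▸ u5
  u2 = b.b.0 | a.(0 | 0) | c.a.0 ⊢ --a--▸ u4, --b--▸ u6, --c--▸ u7
  u3 = b.0 | a.(0 | 0) | a.c.a.0 ⊢ --a--▸ u5, --a--▸ u6, --b--▸ u8
  u4 = b.b.0 | (0 | 0) | c.a.0 ⊢ --b--▸ u9, --c--▸ u10
  u5 = b.0 | (0 | 0) | a.c.a.0 ⊢ --a--▸ u9, --b--▸ u11
  u6 = b.0 | a.(0 | 0) | c.a.0 ⊢ --a--▸ u9, --b--▸ u12, --c--▸ u13
  u7 = b.b.0 | a.(0 | 0) | a.0 ⊢ --a--▸ u10, --a--▸ u14, --b--▸ u13
  u8 = 0 | a.(0 | 0) | a.c.a.0 ⊢ --a--▸ u11, --a--▸ u12
  u9 = b.0 | (0 | 0) | c.a.0 ⊢ --b--▸ u15, --c--▸ u16
  u10 = b.b.0 | (0 | 0) | a.0 ⊢ --a--▸ u17, --b--▸ u16
  u11 = 0 | (0 | 0) | a.c.a.0 ⊢ --a--▸ u15
  u12 = 0 | a.(0 | 0) | c.a.0 ⊢ --a--▸ u15, --c--▸ u18
  u13 = b.0 | a.(0 | 0) | a.0 ⊢ --a--▸ u16, --a--▸ u19, --b--▸ u18
  u14 = b.b.0 | a.(0 | 0) | 0 ⊢ --a--▸ u17, --b--▸ u19
  u15 = 0 | (0 | 0) | c.a.0 ⊢ --c--▸ u20
  u16 = b.0 | (0 | 0) | a.0 ⊢ --a--▸ u21, --b--▸ u20
  u17 = b.b.0 | (0 | 0) | 0 ⊢ --b--▸ u21
  u18 = 0 | a.(0 | 0) | a.0 ⊢ --a--▸ u20, --a--▸ u22
  u19 = b.0 | a.(0 | 0) | 0 ⊢ --a--▸ u21, --b--▸ u22
  u20 = 0 | (0 | 0) | a.0 ⊢ --a--▸ u23
  u21 = b.0 | (0 | 0) | 0 ⊢ --b--▸ u23
  u22 = 0 | a.(0 | 0) | 0 ⊢ --a--▸ u23
  u23 = 0 | (0 | 0) | 0 ⊢ ∅
LTS(Q): 18 reachable states
  v0 = b.b.0 | a.(0 | 0) | c.a.0 ⊢ --a--▸ v1, --b--▸ v2, --c--▸ v3
  v1 = b.b.0 | (0 | 0) | c.a.0 ⊢ --b--▸ v4, --c--▸ v5
  v2 = b.0 | a.(0 | 0) | c.a.0 ⊢ --a--▸ v4, --b--▸ v6, --c--▸ v7
  v3 = b.b.0 | a.(0 | 0) | a.0 ⊢ --a--▸ v5, --a--▸ v8, --b--▸ v7
  v4 = b.0 | (0 | 0) | c.a.0 ⊢ --b--▸ v9, --c--▸ v10
  v5 = b.b.0 | (0 | 0) | a.0 ⊢ --a--▸ v11, --b--▸ v10
  v6 = 0 | a.(0 | 0) | c.a.0 ⊢ --a--▸ v9, --c--▸ v12
  v7 = b.0 | a.(0 | 0) | a.0 ⊢ --a--▸ v10, --a--▸ v13, --b--▸ v12
  v8 = b.b.0 | a.(0 | 0) | 0 ⊢ --a--▸ v11, --b--▸ v13
  v9 = 0 | (0 | 0) | c.a.0 ⊢ --c--▸ v14
  v10 = b.0 | (0 | 0) | a.0 ⊢ --a--▸ v15, --b--▸ v14
  v11 = b.b.0 | (0 | 0) | 0 ⊢ --b--▸ v15
  v12 = 0 | a.(0 | 0) | a.0 ⊢ --a--▸ v14, --a--▸ v16
  v13 = b.0 | a.(0 | 0) | 0 ⊢ --a--▸ v15, --b--▸ v16
  v14 = 0 | (0 | 0) | a.0 ⊢ --a--▸ v17
  v15 = b.0 | (0 | 0) | 0 ⊢ --b--▸ v17
  v16 = 0 | a.(0 | 0) | 0 ⊢ --a--▸ v17
  v17 = 0 | (0 | 0) | 0 ⊢ ∅
Coarsest stable partition (strong bisimilarity classes):
  B0 = {u0}
  B1 = {u3}
  B2 = {u5}
  B3 = {u11}
  B4 = {u15, v9}
  B5 = {u20, u22, v14, v16}
  B6 = {u23, v17}
  B7 = {u9, v4}
  B8 = {u16, u19, v10, v13}
  B9 = {u21, v15}
  B10 = {u8}
  B11 = {u12, v6}
  B12 = {u18, v12}
  B13 = {u6, v2}
  B14 = {u13, v7}
  B15 = {u1}
  B16 = {u4, v1}
  B17 = {u10, u14, v5, v8}
  B18 = {u17, v11}
  B19 = {u2, v0}
  B20 = {u7, v3}
u0 ∈ B0, v0 ∈ B19 → different blocks

NO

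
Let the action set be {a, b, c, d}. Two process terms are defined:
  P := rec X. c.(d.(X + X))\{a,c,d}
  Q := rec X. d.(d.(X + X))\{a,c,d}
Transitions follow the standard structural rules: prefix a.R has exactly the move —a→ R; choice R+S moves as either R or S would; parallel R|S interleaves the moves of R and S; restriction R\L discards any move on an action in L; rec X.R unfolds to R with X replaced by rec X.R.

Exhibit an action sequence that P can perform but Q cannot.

P's transition system — 2 states:
  m0 = rec X. c.(d.(X + X))\{a,c,d} :: --c--▸ m1
  m1 = (d.((rec X. c.(d.(X + X))\{a,c,d}) + (rec X. c.(d.(X + X))\{a,c,d})))\{a,c,d} :: stopped
Q's transition system — 2 states:
  n0 = rec X. d.(d.(X + X))\{a,c,d} :: --d--▸ n1
  n1 = (d.((rec X. d.(d.(X + X))\{a,c,d}) + (rec X. d.(d.(X + X))\{a,c,d})))\{a,c,d} :: stopped
Executing c from P (initial set {m0}):
  step 1 (c): {m1}
  ✓ P
Executing c from Q (initial set {n0}):
  step 1 (c): ∅ (Q stuck)

c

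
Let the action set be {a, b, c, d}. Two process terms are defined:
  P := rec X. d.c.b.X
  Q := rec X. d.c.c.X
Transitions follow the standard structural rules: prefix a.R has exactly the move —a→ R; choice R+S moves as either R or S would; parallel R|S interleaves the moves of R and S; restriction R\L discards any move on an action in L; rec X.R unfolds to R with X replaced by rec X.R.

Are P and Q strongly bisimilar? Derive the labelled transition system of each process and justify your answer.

not bisimilar

P's transition system — 3 states:
  u0 = rec X. d.c.b.X ⊢ =d=> u1
  u1 = c.b.(rec X. d.c.b.X) ⊢ =c=> u2
  u2 = b.(rec X. d.c.b.X) ⊢ =b=> u0
Q's transition system — 3 states:
  v0 = rec X. d.c.c.X ⊢ =d=> v1
  v1 = c.c.(rec X. d.c.c.X) ⊢ =c=> v2
  v2 = c.(rec X. d.c.c.X) ⊢ =c=> v0
Coarsest stable partition (strong bisimilarity classes):
  B0 = {u0}
  B1 = {u1}
  B2 = {u2}
  B3 = {v0}
  B4 = {v1}
  B5 = {v2}
u0 ∈ B0, v0 ∈ B3 → different blocks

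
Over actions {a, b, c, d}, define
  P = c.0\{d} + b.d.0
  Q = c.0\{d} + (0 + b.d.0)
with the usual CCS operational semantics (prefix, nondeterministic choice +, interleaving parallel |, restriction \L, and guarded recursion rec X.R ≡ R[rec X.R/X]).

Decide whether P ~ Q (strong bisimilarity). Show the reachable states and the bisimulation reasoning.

P's transition system — 4 states:
  p0 = c.0\{d} + b.d.0 has moves --b--▸ p1, --c--▸ p2
  p1 = d.0 has moves --d--▸ p3
  p2 = 0\{d} has moves ·
  p3 = 0 has moves ·
Q's transition system — 4 states:
  q0 = c.0\{d} + (0 + b.d.0) has moves --b--▸ q1, --c--▸ q2
  q1 = d.0 has moves --d--▸ q3
  q2 = 0\{d} has moves ·
  q3 = 0 has moves ·
Partition-refinement fixed point:
  B0 = {p0, q0}
  B1 = {p1, q1}
  B2 = {p2, p3, q2, q3}
p0 ∈ B0, q0 ∈ B0 → same block

YES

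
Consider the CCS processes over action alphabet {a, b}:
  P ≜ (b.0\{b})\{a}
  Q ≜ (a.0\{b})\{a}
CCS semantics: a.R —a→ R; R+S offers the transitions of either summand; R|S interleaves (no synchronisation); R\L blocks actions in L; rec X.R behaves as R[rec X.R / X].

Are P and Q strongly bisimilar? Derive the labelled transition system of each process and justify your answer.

Reachable graph of P (2 states):
  s0 = (b.0\{b})\{a} → =b=> s1
  s1 = 0\{b}\{a} → (no moves)
Reachable graph of Q (1 states):
  t0 = (a.0\{b})\{a} → (no moves)
Partition-refinement fixed point:
  B0 = {s0}
  B1 = {s1, t0}
s0 ∈ B0, t0 ∈ B1 → different blocks

not bisimilar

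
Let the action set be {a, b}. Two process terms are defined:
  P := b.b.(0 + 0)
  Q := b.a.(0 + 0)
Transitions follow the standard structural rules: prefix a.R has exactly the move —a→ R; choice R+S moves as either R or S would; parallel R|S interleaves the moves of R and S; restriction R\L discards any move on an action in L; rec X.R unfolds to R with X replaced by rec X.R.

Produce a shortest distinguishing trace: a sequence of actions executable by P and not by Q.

bb

P's transition system — 3 states:
  m0 = b.b.(0 + 0) → =b=> m1
  m1 = b.(0 + 0) → =b=> m2
  m2 = 0 + 0 → ·
Q's transition system — 3 states:
  n0 = b.a.(0 + 0) → =b=> n1
  n1 = a.(0 + 0) → =a=> n2
  n2 = 0 + 0 → ·
Trace ⟨bb⟩ through P, begin at {m0}:
  after b @ step 1: {m1}
  after b @ step 2: {m2}
  P completes σ.
Trace ⟨bb⟩ through Q, begin at {n0}:
  after b @ step 1: {n1}
  after b @ step 2: no successor for Q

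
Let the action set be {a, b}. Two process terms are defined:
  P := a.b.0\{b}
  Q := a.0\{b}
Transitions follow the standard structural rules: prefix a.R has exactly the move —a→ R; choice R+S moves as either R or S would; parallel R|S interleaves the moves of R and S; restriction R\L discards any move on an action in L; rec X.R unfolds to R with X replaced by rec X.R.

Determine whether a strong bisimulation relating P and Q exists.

not bisimilar

LTS(P): 3 reachable states
  m0 = a.b.0\{b} :: —a→ m1
  m1 = b.0\{b} :: —b→ m2
  m2 = 0\{b} :: (no moves)
LTS(Q): 2 reachable states
  n0 = a.0\{b} :: —a→ n1
  n1 = 0\{b} :: (no moves)
Bisimilarity quotient blocks:
  B0 = {m0}
  B1 = {m1}
  B2 = {m2, n1}
  B3 = {n0}
m0 ∈ B0, n0 ∈ B3 → different blocks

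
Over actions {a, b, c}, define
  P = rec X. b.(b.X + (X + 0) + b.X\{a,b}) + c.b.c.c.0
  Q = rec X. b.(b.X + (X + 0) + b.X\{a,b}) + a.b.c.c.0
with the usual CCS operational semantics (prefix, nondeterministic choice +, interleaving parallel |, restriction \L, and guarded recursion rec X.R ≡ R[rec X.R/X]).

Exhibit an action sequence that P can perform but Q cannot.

c

LTS(P): 8 reachable states
  p0 = rec X. b.(b.X + (X + 0) + b.X\{a,b}) + c.b.c.c.0 :: --b--▸ p1, --c--▸ p2
  p1 = b.(rec X. b.(b.X + (X + 0) + b.X\{a,b}) + c.b.c.c.0) + ((rec X. b.(b.X + (X + 0) + b.X\{a,b}) + c.b.c.c.0) + 0) + b.(rec X. b.(b.X + (X + 0) + b.X\{a,b}) + c.b.c.c.0)\{a,b} :: --b--▸ p0, --b--▸ p1, --b--▸ p3, --c--▸ p2
  p2 = b.c.c.0 :: --b--▸ p4
  p3 = (rec X. b.(b.X + (X + 0) + b.X\{a,b}) + c.b.c.c.0)\{a,b} :: --c--▸ p5
  p4 = c.c.0 :: --c--▸ p6
  p5 = (b.c.c.0)\{a,b} :: deadlocked
  p6 = c.0 :: --c--▸ p7
  p7 = 0 :: deadlocked
LTS(Q): 7 reachable states
  q0 = rec X. b.(b.X + (X + 0) + b.X\{a,b}) + a.b.c.c.0 :: --a--▸ q1, --b--▸ q2
  q1 = b.c.c.0 :: --b--▸ q3
  q2 = b.(rec X. b.(b.X + (X + 0) + b.X\{a,b}) + a.b.c.c.0) + ((rec X. b.(b.X + (X + 0) + b.X\{a,b}) + a.b.c.c.0) + 0) + b.(rec X. b.(b.X + (X + 0) + b.X\{a,b}) + a.b.c.c.0)\{a,b} :: --a--▸ q1, --b--▸ q0, --b--▸ q2, --b--▸ q4
  q3 = c.c.0 :: --c--▸ q5
  q4 = (rec X. b.(b.X + (X + 0) + b.X\{a,b}) + a.b.c.c.0)\{a,b} :: deadlocked
  q5 = c.0 :: --c--▸ q6
  q6 = 0 :: deadlocked
Trace ⟨c⟩ through P, begin at {p0}:
  [1] c ⇒ {p2}
  — P admits the full trace.
Trace ⟨c⟩ through Q, begin at {q0}:
  [1] c ⇒ no successor for Q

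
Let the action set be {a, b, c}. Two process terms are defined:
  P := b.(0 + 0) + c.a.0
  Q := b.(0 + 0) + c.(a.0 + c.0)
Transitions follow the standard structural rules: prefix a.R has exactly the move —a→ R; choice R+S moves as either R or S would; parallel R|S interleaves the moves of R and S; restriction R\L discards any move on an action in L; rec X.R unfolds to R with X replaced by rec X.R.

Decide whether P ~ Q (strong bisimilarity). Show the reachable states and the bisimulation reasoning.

P ≁ Q

Reachable graph of P (4 states):
  s0 = b.(0 + 0) + c.a.0 has moves --b--▸ s1, --c--▸ s2
  s1 = 0 + 0 has moves (no moves)
  s2 = a.0 has moves --a--▸ s3
  s3 = 0 has moves (no moves)
Reachable graph of Q (4 states):
  t0 = b.(0 + 0) + c.(a.0 + c.0) has moves --b--▸ t1, --c--▸ t2
  t1 = 0 + 0 has moves (no moves)
  t2 = a.0 + c.0 has moves --a--▸ t3, --c--▸ t3
  t3 = 0 has moves (no moves)
Bisimilarity quotient blocks:
  B0 = {s0}
  B1 = {s2}
  B2 = {s1, s3, t1, t3}
  B3 = {t0}
  B4 = {t2}
s0 ∈ B0, t0 ∈ B3 → different blocks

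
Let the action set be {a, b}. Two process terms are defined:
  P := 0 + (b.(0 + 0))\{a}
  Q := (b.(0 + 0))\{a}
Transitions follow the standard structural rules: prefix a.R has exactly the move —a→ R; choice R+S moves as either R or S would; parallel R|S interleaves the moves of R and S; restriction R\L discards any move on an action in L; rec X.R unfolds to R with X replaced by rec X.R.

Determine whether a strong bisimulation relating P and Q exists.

P ~ Q

LTS(P): 2 reachable states
  p0 = 0 + (b.(0 + 0))\{a} :: --b--▸ p1
  p1 = (0 + 0)\{a} :: ·
LTS(Q): 2 reachable states
  q0 = (b.(0 + 0))\{a} :: --b--▸ q1
  q1 = (0 + 0)\{a} :: ·
Coarsest stable partition (strong bisimilarity classes):
  B0 = {p0, q0}
  B1 = {p1, q1}
p0 ∈ B0, q0 ∈ B0 → same block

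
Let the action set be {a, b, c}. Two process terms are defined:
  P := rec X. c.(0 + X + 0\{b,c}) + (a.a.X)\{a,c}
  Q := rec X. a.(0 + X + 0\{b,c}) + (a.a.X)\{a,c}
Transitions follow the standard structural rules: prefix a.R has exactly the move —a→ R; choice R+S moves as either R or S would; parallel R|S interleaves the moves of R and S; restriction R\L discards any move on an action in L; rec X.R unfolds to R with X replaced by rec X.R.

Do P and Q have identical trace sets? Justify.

trace-distinct — witness ⟨c⟩

Reachable graph of P (2 states):
  s0 = rec X. c.(0 + X + 0\{b,c}) + (a.a.X)\{a,c} has moves —c→ s1
  s1 = 0 + (rec X. c.(0 + X + 0\{b,c}) + (a.a.X)\{a,c}) + 0\{b,c} has moves —c→ s1
Reachable graph of Q (2 states):
  t0 = rec X. a.(0 + X + 0\{b,c}) + (a.a.X)\{a,c} has moves —a→ t1
  t1 = 0 + (rec X. a.(0 + X + 0\{b,c}) + (a.a.X)\{a,c}) + 0\{b,c} has moves —a→ t1
Executing c from P (initial set {s0}):
  after c @ step 1: {s1}
  ✓ P
Executing c from Q (initial set {t0}):
  after c @ step 1: no successor for Q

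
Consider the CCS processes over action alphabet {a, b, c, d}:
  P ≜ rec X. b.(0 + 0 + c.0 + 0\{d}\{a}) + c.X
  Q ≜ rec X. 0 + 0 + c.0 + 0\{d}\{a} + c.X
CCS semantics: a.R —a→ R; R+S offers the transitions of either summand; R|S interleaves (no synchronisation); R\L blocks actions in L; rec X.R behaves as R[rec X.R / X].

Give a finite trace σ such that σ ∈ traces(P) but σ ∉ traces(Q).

P's transition system — 3 states:
  m0 = rec X. b.(0 + 0 + c.0 + 0\{d}\{a}) + c.X → —b→ m1, —c→ m0
  m1 = 0 + 0 + c.0 + 0\{d}\{a} → —c→ m2
  m2 = 0 → deadlocked
Q's transition system — 2 states:
  n0 = rec X. 0 + 0 + c.0 + 0\{d}\{a} + c.X → —c→ n0, —c→ n1
  n1 = 0 → deadlocked
Run σ = ⟨b⟩ on P: start {m0}
  after b @ step 1: {m1}
  P completes σ.
Run σ = ⟨b⟩ on Q: start {n0}
  after b @ step 1: ∅ (Q stuck)

b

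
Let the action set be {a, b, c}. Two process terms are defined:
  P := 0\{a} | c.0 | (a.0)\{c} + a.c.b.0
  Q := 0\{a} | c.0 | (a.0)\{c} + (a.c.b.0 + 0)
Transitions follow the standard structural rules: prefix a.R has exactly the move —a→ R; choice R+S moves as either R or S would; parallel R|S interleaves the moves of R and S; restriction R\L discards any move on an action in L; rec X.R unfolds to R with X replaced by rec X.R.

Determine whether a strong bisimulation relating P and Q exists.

Reachable graph of P (7 states):
  u0 = 0\{a} | c.0 | (a.0)\{c} + a.c.b.0 :: -a-> u1, -a-> u2, -c-> u3
  u1 = 0\{a} | c.0 | 0\{c} :: -c-> u4
  u2 = c.b.0 :: -c-> u5
  u3 = 0\{a} | 0 | (a.0)\{c} :: -a-> u4
  u4 = 0\{a} | 0 | 0\{c} :: ∅
  u5 = b.0 :: -b-> u6
  u6 = 0 :: ∅
Reachable graph of Q (7 states):
  v0 = 0\{a} | c.0 | (a.0)\{c} + (a.c.b.0 + 0) :: -a-> v1, -a-> v2, -c-> v3
  v1 = 0\{a} | c.0 | 0\{c} :: -c-> v4
  v2 = c.b.0 :: -c-> v5
  v3 = 0\{a} | 0 | (a.0)\{c} :: -a-> v4
  v4 = 0\{a} | 0 | 0\{c} :: ∅
  v5 = b.0 :: -b-> v6
  v6 = 0 :: ∅
Coarsest stable partition (strong bisimilarity classes):
  B0 = {u0, v0}
  B1 = {u2, v2}
  B2 = {u5, v5}
  B3 = {u4, u6, v4, v6}
  B4 = {u1, v1}
  B5 = {u3, v3}
u0 ∈ B0, v0 ∈ B0 → same block

P ~ Q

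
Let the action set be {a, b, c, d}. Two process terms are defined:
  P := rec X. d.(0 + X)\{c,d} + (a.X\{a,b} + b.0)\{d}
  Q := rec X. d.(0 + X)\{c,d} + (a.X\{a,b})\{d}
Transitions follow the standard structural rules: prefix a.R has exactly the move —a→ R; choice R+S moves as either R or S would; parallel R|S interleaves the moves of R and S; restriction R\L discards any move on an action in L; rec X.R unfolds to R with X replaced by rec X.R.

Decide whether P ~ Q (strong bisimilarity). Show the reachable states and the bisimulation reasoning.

LTS(P): 6 reachable states
  p0 = rec X. d.(0 + X)\{c,d} + (a.X\{a,b} + b.0)\{d} | ··a··> p1, ··b··> p2, ··d··> p3
  p1 = (rec X. d.(0 + X)\{c,d} + (a.X\{a,b} + b.0)\{d})\{a,b}\{d} | stopped
  p2 = 0\{d} | stopped
  p3 = (0 + (rec X. d.(0 + X)\{c,d} + (a.X\{a,b} + b.0)\{d}))\{c,d} | ··a··> p4, ··b··> p5
  p4 = (rec X. d.(0 + X)\{c,d} + (a.X\{a,b} + b.0)\{d})\{a,b}\{d}\{c,d} | stopped
  p5 = 0\{d}\{c,d} | stopped
LTS(Q): 4 reachable states
  q0 = rec X. d.(0 + X)\{c,d} + (a.X\{a,b})\{d} | ··a··> q1, ··d··> q2
  q1 = (rec X. d.(0 + X)\{c,d} + (a.X\{a,b})\{d})\{a,b}\{d} | stopped
  q2 = (0 + (rec X. d.(0 + X)\{c,d} + (a.X\{a,b})\{d}))\{c,d} | ··a··> q3
  q3 = (rec X. d.(0 + X)\{c,d} + (a.X\{a,b})\{d})\{a,b}\{d}\{c,d} | stopped
Partition-refinement fixed point:
  B0 = {p0}
  B1 = {p3}
  B2 = {p1, p2, p4, p5, q1, q3}
  B3 = {q0}
  B4 = {q2}
p0 ∈ B0, q0 ∈ B3 → different blocks

P ≁ Q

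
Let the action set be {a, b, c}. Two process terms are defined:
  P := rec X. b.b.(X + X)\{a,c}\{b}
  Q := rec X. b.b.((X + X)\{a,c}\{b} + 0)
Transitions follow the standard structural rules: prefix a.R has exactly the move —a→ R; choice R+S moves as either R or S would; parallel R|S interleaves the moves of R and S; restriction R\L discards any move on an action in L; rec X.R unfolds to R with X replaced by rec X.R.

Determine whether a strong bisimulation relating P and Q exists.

P's transition system — 3 states:
  s0 = rec X. b.b.(X + X)\{a,c}\{b} :: —b→ s1
  s1 = b.((rec X. b.b.(X + X)\{a,c}\{b}) + (rec X. b.b.(X + X)\{a,c}\{b}))\{a,c}\{b} :: —b→ s2
  s2 = ((rec X. b.b.(X + X)\{a,c}\{b}) + (rec X. b.b.(X + X)\{a,c}\{b}))\{a,c}\{b} :: ·
Q's transition system — 3 states:
  t0 = rec X. b.b.((X + X)\{a,c}\{b} + 0) :: —b→ t1
  t1 = b.(((rec X. b.b.((X + X)\{a,c}\{b} + 0)) + (rec X. b.b.((X + X)\{a,c}\{b} + 0)))\{a,c}\{b} + 0) :: —b→ t2
  t2 = ((rec X. b.b.((X + X)\{a,c}\{b} + 0)) + (rec X. b.b.((X + X)\{a,c}\{b} + 0)))\{a,c}\{b} + 0 :: ·
Partition-refinement fixed point:
  B0 = {s0, t0}
  B1 = {s1, t1}
  B2 = {s2, t2}
s0 ∈ B0, t0 ∈ B0 → same block

P ~ Q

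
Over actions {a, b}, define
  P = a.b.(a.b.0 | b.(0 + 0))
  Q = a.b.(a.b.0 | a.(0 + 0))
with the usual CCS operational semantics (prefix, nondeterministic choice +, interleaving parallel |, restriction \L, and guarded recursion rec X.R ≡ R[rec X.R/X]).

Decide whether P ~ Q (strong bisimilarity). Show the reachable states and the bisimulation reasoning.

not bisimilar

Reachable graph of P (8 states):
  s0 = a.b.(a.b.0 | b.(0 + 0)) → --a--▸ s1
  s1 = b.(a.b.0 | b.(0 + 0)) → --b--▸ s2
  s2 = a.b.0 | b.(0 + 0) → --a--▸ s3, --b--▸ s4
  s3 = b.0 | b.(0 + 0) → --b--▸ s5, --b--▸ s6
  s4 = a.b.0 | (0 + 0) → --a--▸ s6
  s5 = 0 | b.(0 + 0) → --b--▸ s7
  s6 = b.0 | (0 + 0) → --b--▸ s7
  s7 = 0 | (0 + 0) → deadlocked
Reachable graph of Q (8 states):
  t0 = a.b.(a.b.0 | a.(0 + 0)) → --a--▸ t1
  t1 = b.(a.b.0 | a.(0 + 0)) → --b--▸ t2
  t2 = a.b.0 | a.(0 + 0) → --a--▸ t3, --a--▸ t4
  t3 = a.b.0 | (0 + 0) → --a--▸ t5
  t4 = b.0 | a.(0 + 0) → --a--▸ t5, --b--▸ t6
  t5 = b.0 | (0 + 0) → --b--▸ t7
  t6 = 0 | a.(0 + 0) → --a--▸ t7
  t7 = 0 | (0 + 0) → deadlocked
Bisimilarity quotient blocks:
  B0 = {s0}
  B1 = {s1}
  B2 = {s2}
  B3 = {s3}
  B4 = {s5, s6, t5}
  B5 = {s7, t7}
  B6 = {s4, t3}
  B7 = {t0}
  B8 = {t1}
  B9 = {t2}
  B10 = {t4}
  B11 = {t6}
s0 ∈ B0, t0 ∈ B7 → different blocks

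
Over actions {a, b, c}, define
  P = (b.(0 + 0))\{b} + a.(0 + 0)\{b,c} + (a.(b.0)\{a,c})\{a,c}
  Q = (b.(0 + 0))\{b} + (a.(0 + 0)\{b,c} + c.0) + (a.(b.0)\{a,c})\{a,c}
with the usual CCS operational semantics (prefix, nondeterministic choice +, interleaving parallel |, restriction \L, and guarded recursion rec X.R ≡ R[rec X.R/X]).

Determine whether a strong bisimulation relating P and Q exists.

P's transition system — 2 states:
  p0 = (b.(0 + 0))\{b} + a.(0 + 0)\{b,c} + (a.(b.0)\{a,c})\{a,c} :: —a→ p1
  p1 = (0 + 0)\{b,c} :: stopped
Q's transition system — 3 states:
  q0 = (b.(0 + 0))\{b} + (a.(0 + 0)\{b,c} + c.0) + (a.(b.0)\{a,c})\{a,c} :: —a→ q1, —c→ q2
  q1 = (0 + 0)\{b,c} :: stopped
  q2 = 0 :: stopped
Bisimilarity quotient blocks:
  B0 = {p0}
  B1 = {p1, q1, q2}
  B2 = {q0}
p0 ∈ B0, q0 ∈ B2 → different blocks

not bisimilar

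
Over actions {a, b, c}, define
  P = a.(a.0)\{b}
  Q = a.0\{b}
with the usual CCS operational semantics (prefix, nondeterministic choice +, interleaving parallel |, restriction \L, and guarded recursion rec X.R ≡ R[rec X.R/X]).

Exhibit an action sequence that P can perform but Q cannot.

aa

LTS(P): 3 reachable states
  p0 = a.(a.0)\{b} ⊢ —a→ p1
  p1 = (a.0)\{b} ⊢ —a→ p2
  p2 = 0\{b} ⊢ stopped
LTS(Q): 2 reachable states
  q0 = a.0\{b} ⊢ —a→ q1
  q1 = 0\{b} ⊢ stopped
Executing aa from P (initial set {p0}):
  after a @ step 1: {p1}
  after a @ step 2: {p2}
  P completes σ.
Executing aa from Q (initial set {q0}):
  after a @ step 1: {q1}
  after a @ step 2: ∅ (Q stuck)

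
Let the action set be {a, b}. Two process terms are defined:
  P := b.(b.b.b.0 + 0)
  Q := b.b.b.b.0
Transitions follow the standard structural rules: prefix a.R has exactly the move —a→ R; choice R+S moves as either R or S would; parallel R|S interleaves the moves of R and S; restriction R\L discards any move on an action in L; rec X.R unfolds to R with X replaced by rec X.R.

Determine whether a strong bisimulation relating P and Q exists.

bisimilar

P's transition system — 5 states:
  m0 = b.(b.b.b.0 + 0) → ··b··> m1
  m1 = b.b.b.0 + 0 → ··b··> m2
  m2 = b.b.0 → ··b··> m3
  m3 = b.0 → ··b··> m4
  m4 = 0 → stopped
Q's transition system — 5 states:
  n0 = b.b.b.b.0 → ··b··> n1
  n1 = b.b.b.0 → ··b··> n2
  n2 = b.b.0 → ··b··> n3
  n3 = b.0 → ··b··> n4
  n4 = 0 → stopped
Partition-refinement fixed point:
  B0 = {m0, n0}
  B1 = {m1, n1}
  B2 = {m2, n2}
  B3 = {m3, n3}
  B4 = {m4, n4}
m0 ∈ B0, n0 ∈ B0 → same block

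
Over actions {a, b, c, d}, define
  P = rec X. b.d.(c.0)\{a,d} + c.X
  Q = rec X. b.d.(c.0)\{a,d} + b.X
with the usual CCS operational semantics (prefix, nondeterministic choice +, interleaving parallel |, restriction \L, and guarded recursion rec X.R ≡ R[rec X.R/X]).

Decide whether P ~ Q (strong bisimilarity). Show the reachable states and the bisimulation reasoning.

NO

LTS(P): 4 reachable states
  u0 = rec X. b.d.(c.0)\{a,d} + c.X :: --b--▸ u1, --c--▸ u0
  u1 = d.(c.0)\{a,d} :: --d--▸ u2
  u2 = (c.0)\{a,d} :: --c--▸ u3
  u3 = 0\{a,d} :: deadlocked
LTS(Q): 4 reachable states
  v0 = rec X. b.d.(c.0)\{a,d} + b.X :: --b--▸ v0, --b--▸ v1
  v1 = d.(c.0)\{a,d} :: --d--▸ v2
  v2 = (c.0)\{a,d} :: --c--▸ v3
  v3 = 0\{a,d} :: deadlocked
Partition-refinement fixed point:
  B0 = {u0}
  B1 = {u1, v1}
  B2 = {u2, v2}
  B3 = {u3, v3}
  B4 = {v0}
u0 ∈ B0, v0 ∈ B4 → different blocks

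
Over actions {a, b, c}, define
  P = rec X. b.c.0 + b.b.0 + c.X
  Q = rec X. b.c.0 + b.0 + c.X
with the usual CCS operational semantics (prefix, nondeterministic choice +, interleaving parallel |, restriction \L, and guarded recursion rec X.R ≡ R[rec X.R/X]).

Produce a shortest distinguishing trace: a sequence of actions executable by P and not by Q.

LTS(P): 4 reachable states
  p0 = rec X. b.c.0 + b.b.0 + c.X ⊢ =b=> p1, =b=> p2, =c=> p0
  p1 = b.0 ⊢ =b=> p3
  p2 = c.0 ⊢ =c=> p3
  p3 = 0 ⊢ ·
LTS(Q): 3 reachable states
  q0 = rec X. b.c.0 + b.0 + c.X ⊢ =b=> q1, =b=> q2, =c=> q0
  q1 = 0 ⊢ ·
  q2 = c.0 ⊢ =c=> q1
Run σ = ⟨bb⟩ on P: start {p0}
  step 1 (b): {p1, p2}
  step 2 (b): {p3}
  — P admits the full trace.
Run σ = ⟨bb⟩ on Q: start {q0}
  step 1 (b): {q1, q2}
  step 2 (b): ∅ (Q stuck)

bb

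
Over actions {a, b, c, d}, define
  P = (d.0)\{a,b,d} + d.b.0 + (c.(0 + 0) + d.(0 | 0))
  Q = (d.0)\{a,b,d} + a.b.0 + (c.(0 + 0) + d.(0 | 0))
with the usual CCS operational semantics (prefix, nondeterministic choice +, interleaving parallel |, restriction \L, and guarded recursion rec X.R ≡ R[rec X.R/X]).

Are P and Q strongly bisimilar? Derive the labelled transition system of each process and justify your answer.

not bisimilar

LTS(P): 5 reachable states
  u0 = (d.0)\{a,b,d} + d.b.0 + (c.(0 + 0) + d.(0 | 0)) has moves -c-> u1, -d-> u2, -d-> u3
  u1 = 0 + 0 has moves ·
  u2 = 0 | 0 has moves ·
  u3 = b.0 has moves -b-> u4
  u4 = 0 has moves ·
LTS(Q): 5 reachable states
  v0 = (d.0)\{a,b,d} + a.b.0 + (c.(0 + 0) + d.(0 | 0)) has moves -a-> v1, -c-> v2, -d-> v3
  v1 = b.0 has moves -b-> v4
  v2 = 0 + 0 has moves ·
  v3 = 0 | 0 has moves ·
  v4 = 0 has moves ·
Coarsest stable partition (strong bisimilarity classes):
  B0 = {u0}
  B1 = {u1, u2, u4, v2, v3, v4}
  B2 = {u3, v1}
  B3 = {v0}
u0 ∈ B0, v0 ∈ B3 → different blocks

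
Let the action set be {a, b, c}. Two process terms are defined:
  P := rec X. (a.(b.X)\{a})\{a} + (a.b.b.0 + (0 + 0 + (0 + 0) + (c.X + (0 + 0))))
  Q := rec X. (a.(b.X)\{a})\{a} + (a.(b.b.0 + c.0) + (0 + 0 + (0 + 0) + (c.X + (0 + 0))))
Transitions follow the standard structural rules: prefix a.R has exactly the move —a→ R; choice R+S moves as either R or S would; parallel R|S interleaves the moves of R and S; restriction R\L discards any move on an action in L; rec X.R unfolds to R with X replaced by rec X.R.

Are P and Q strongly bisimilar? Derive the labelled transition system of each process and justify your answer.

LTS(P): 4 reachable states
  p0 = rec X. (a.(b.X)\{a})\{a} + (a.b.b.0 + (0 + 0 + (0 + 0) + (c.X + (0 + 0)))) | --a--▸ p1, --c--▸ p0
  p1 = b.b.0 | --b--▸ p2
  p2 = b.0 | --b--▸ p3
  p3 = 0 | stopped
LTS(Q): 4 reachable states
  q0 = rec X. (a.(b.X)\{a})\{a} + (a.(b.b.0 + c.0) + (0 + 0 + (0 + 0) + (c.X + (0 + 0)))) | --a--▸ q1, --c--▸ q0
  q1 = b.b.0 + c.0 | --b--▸ q2, --c--▸ q3
  q2 = b.0 | --b--▸ q3
  q3 = 0 | stopped
Partition-refinement fixed point:
  B0 = {p0}
  B1 = {p1}
  B2 = {p2, q2}
  B3 = {p3, q3}
  B4 = {q0}
  B5 = {q1}
p0 ∈ B0, q0 ∈ B4 → different blocks

not bisimilar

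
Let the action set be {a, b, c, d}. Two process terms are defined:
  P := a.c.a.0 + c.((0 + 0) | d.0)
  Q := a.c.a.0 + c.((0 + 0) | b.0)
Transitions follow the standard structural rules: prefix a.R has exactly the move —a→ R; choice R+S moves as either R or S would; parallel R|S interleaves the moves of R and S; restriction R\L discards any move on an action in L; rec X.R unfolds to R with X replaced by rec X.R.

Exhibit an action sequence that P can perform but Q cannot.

LTS(P): 6 reachable states
  m0 = a.c.a.0 + c.((0 + 0) | d.0) has moves =a=> m1, =c=> m2
  m1 = c.a.0 has moves =c=> m3
  m2 = (0 + 0) | d.0 has moves =d=> m4
  m3 = a.0 has moves =a=> m5
  m4 = (0 + 0) | 0 has moves stopped
  m5 = 0 has moves stopped
LTS(Q): 6 reachable states
  n0 = a.c.a.0 + c.((0 + 0) | b.0) has moves =a=> n1, =c=> n2
  n1 = c.a.0 has moves =c=> n3
  n2 = (0 + 0) | b.0 has moves =b=> n4
  n3 = a.0 has moves =a=> n5
  n4 = (0 + 0) | 0 has moves stopped
  n5 = 0 has moves stopped
Trace ⟨cd⟩ through P, begin at {m0}:
  after c @ step 1: {m2}
  after d @ step 2: {m4}
  — P admits the full trace.
Trace ⟨cd⟩ through Q, begin at {n0}:
  after c @ step 1: {n2}
  after d @ step 2: no successor for Q

cd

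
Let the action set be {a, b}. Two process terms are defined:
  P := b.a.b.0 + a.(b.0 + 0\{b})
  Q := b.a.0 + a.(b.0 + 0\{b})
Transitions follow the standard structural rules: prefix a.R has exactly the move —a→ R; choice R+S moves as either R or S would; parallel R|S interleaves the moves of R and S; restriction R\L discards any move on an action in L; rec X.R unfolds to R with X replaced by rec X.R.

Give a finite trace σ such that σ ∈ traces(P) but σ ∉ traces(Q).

bab

Reachable graph of P (5 states):
  s0 = b.a.b.0 + a.(b.0 + 0\{b}) → —a→ s1, —b→ s2
  s1 = b.0 + 0\{b} → —b→ s3
  s2 = a.b.0 → —a→ s4
  s3 = 0 → deadlocked
  s4 = b.0 → —b→ s3
Reachable graph of Q (4 states):
  t0 = b.a.0 + a.(b.0 + 0\{b}) → —a→ t1, —b→ t2
  t1 = b.0 + 0\{b} → —b→ t3
  t2 = a.0 → —a→ t3
  t3 = 0 → deadlocked
Trace ⟨bab⟩ through P, begin at {s0}:
  after b @ step 1: {s2}
  after a @ step 2: {s4}
  after b @ step 3: {s3}
  P completes σ.
Trace ⟨bab⟩ through Q, begin at {t0}:
  after b @ step 1: {t2}
  after a @ step 2: {t3}
  after b @ step 3: ∅  — Q cannot continue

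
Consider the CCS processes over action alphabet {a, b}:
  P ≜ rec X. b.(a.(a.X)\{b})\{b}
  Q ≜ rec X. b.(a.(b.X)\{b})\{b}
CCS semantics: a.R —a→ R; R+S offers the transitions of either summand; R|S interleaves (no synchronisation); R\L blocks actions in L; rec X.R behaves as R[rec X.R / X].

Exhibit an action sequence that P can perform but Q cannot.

baa

P's transition system — 4 states:
  u0 = rec X. b.(a.(a.X)\{b})\{b} | -b-> u1
  u1 = (a.(a.(rec X. b.(a.(a.X)\{b})\{b}))\{b})\{b} | -a-> u2
  u2 = (a.(rec X. b.(a.(a.X)\{b})\{b}))\{b}\{b} | -a-> u3
  u3 = (rec X. b.(a.(a.X)\{b})\{b})\{b}\{b} | stopped
Q's transition system — 3 states:
  v0 = rec X. b.(a.(b.X)\{b})\{b} | -b-> v1
  v1 = (a.(b.(rec X. b.(a.(b.X)\{b})\{b}))\{b})\{b} | -a-> v2
  v2 = (b.(rec X. b.(a.(b.X)\{b})\{b}))\{b}\{b} | stopped
Run σ = ⟨baa⟩ on P: start {u0}
  step 1 (b): {u1}
  step 2 (a): {u2}
  step 3 (a): {u3}
  P completes σ.
Run σ = ⟨baa⟩ on Q: start {v0}
  step 1 (b): {v1}
  step 2 (a): {v2}
  step 3 (a): no successor for Q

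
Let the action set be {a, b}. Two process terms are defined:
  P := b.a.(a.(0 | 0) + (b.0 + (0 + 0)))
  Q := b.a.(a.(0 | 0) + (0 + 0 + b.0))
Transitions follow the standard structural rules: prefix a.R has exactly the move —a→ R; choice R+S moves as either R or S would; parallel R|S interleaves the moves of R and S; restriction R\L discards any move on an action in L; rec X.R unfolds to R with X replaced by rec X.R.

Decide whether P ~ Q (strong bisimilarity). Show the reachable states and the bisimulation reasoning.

LTS(P): 5 reachable states
  m0 = b.a.(a.(0 | 0) + (b.0 + (0 + 0))) → —b→ m1
  m1 = a.(a.(0 | 0) + (b.0 + (0 + 0))) → —a→ m2
  m2 = a.(0 | 0) + (b.0 + (0 + 0)) → —a→ m3, —b→ m4
  m3 = 0 | 0 → ∅
  m4 = 0 → ∅
LTS(Q): 5 reachable states
  n0 = b.a.(a.(0 | 0) + (0 + 0 + b.0)) → —b→ n1
  n1 = a.(a.(0 | 0) + (0 + 0 + b.0)) → —a→ n2
  n2 = a.(0 | 0) + (0 + 0 + b.0) → —a→ n3, —b→ n4
  n3 = 0 | 0 → ∅
  n4 = 0 → ∅
Coarsest stable partition (strong bisimilarity classes):
  B0 = {m0, n0}
  B1 = {m1, n1}
  B2 = {m2, n2}
  B3 = {m3, m4, n3, n4}
m0 ∈ B0, n0 ∈ B0 → same block

bisimilar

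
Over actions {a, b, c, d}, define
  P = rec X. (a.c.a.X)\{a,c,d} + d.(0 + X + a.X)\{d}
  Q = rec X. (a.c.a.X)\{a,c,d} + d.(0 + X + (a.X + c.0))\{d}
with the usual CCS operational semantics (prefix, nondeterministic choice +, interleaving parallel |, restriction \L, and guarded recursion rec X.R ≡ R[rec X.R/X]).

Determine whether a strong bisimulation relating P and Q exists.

P ≁ Q

LTS(P): 3 reachable states
  s0 = rec X. (a.c.a.X)\{a,c,d} + d.(0 + X + a.X)\{d} | -d-> s1
  s1 = (0 + (rec X. (a.c.a.X)\{a,c,d} + d.(0 + X + a.X)\{d}) + a.(rec X. (a.c.a.X)\{a,c,d} + d.(0 + X + a.X)\{d}))\{d} | -a-> s2
  s2 = (rec X. (a.c.a.X)\{a,c,d} + d.(0 + X + a.X)\{d})\{d} | ·
LTS(Q): 4 reachable states
  t0 = rec X. (a.c.a.X)\{a,c,d} + d.(0 + X + (a.X + c.0))\{d} | -d-> t1
  t1 = (0 + (rec X. (a.c.a.X)\{a,c,d} + d.(0 + X + (a.X + c.0))\{d}) + (a.(rec X. (a.c.a.X)\{a,c,d} + d.(0 + X + (a.X + c.0))\{d}) + c.0))\{d} | -a-> t2, -c-> t3
  t2 = (rec X. (a.c.a.X)\{a,c,d} + d.(0 + X + (a.X + c.0))\{d})\{d} | ·
  t3 = 0\{d} | ·
Partition-refinement fixed point:
  B0 = {s0}
  B1 = {s1}
  B2 = {s2, t2, t3}
  B3 = {t0}
  B4 = {t1}
s0 ∈ B0, t0 ∈ B3 → different blocks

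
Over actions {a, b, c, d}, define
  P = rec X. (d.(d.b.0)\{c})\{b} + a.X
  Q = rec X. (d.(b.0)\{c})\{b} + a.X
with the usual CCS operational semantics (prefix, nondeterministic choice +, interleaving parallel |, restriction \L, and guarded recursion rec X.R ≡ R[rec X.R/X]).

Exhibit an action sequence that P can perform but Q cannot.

Reachable graph of P (3 states):
  p0 = rec X. (d.(d.b.0)\{c})\{b} + a.X ⊢ =a=> p0, =d=> p1
  p1 = (d.b.0)\{c}\{b} ⊢ =d=> p2
  p2 = (b.0)\{c}\{b} ⊢ (no moves)
Reachable graph of Q (2 states):
  q0 = rec X. (d.(b.0)\{c})\{b} + a.X ⊢ =a=> q0, =d=> q1
  q1 = (b.0)\{c}\{b} ⊢ (no moves)
Executing dd from P (initial set {p0}):
  [1] d ⇒ {p1}
  [2] d ⇒ {p2}
  P completes σ.
Executing dd from Q (initial set {q0}):
  [1] d ⇒ {q1}
  [2] d ⇒ ∅  — Q cannot continue

dd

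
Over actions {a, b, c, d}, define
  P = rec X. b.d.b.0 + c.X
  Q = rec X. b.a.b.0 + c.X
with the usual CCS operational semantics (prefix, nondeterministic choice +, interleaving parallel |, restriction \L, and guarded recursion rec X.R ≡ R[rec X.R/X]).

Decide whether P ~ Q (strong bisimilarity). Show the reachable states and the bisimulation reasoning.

P ≁ Q

P's transition system — 4 states:
  u0 = rec X. b.d.b.0 + c.X | --b--▸ u1, --c--▸ u0
  u1 = d.b.0 | --d--▸ u2
  u2 = b.0 | --b--▸ u3
  u3 = 0 | deadlocked
Q's transition system — 4 states:
  v0 = rec X. b.a.b.0 + c.X | --b--▸ v1, --c--▸ v0
  v1 = a.b.0 | --a--▸ v2
  v2 = b.0 | --b--▸ v3
  v3 = 0 | deadlocked
Bisimilarity quotient blocks:
  B0 = {u0}
  B1 = {u1}
  B2 = {u2, v2}
  B3 = {u3, v3}
  B4 = {v0}
  B5 = {v1}
u0 ∈ B0, v0 ∈ B4 → different blocks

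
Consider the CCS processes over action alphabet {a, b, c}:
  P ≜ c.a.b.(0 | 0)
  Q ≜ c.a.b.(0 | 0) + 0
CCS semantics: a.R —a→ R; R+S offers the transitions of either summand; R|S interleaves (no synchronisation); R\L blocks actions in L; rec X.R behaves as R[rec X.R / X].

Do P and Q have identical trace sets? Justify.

P's transition system — 4 states:
  u0 = c.a.b.(0 | 0) ⊢ ··c··> u1
  u1 = a.b.(0 | 0) ⊢ ··a··> u2
  u2 = b.(0 | 0) ⊢ ··b··> u3
  u3 = 0 | 0 ⊢ ·
Q's transition system — 4 states:
  v0 = c.a.b.(0 | 0) + 0 ⊢ ··c··> v1
  v1 = a.b.(0 | 0) ⊢ ··a··> v2
  v2 = b.(0 | 0) ⊢ ··b··> v3
  v3 = 0 | 0 ⊢ ·
Coarsest stable partition (strong bisimilarity classes):
  B0 = {u0, v0}
  B1 = {u1, v1}
  B2 = {u2, v2}
  B3 = {u3, v3}
u0 ∈ B0, v0 ∈ B0 → same block
Bisimilar ⇒ trace-equivalent.

trace-equivalent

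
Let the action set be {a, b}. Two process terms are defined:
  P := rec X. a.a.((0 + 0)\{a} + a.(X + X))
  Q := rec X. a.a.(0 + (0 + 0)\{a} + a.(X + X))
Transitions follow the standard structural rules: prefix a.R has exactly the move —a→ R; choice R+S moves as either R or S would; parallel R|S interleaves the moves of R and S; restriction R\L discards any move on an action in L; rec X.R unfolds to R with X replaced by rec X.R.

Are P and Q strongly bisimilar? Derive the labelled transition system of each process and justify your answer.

YES

P's transition system — 4 states:
  s0 = rec X. a.a.((0 + 0)\{a} + a.(X + X)) ⊢ -a-> s1
  s1 = a.((0 + 0)\{a} + a.((rec X. a.a.((0 + 0)\{a} + a.(X + X))) + (rec X. a.a.((0 + 0)\{a} + a.(X + X))))) ⊢ -a-> s2
  s2 = (0 + 0)\{a} + a.((rec X. a.a.((0 + 0)\{a} + a.(X + X))) + (rec X. a.a.((0 + 0)\{a} + a.(X + X)))) ⊢ -a-> s3
  s3 = (rec X. a.a.((0 + 0)\{a} + a.(X + X))) + (rec X. a.a.((0 + 0)\{a} + a.(X + X))) ⊢ -a-> s1
Q's transition system — 4 states:
  t0 = rec X. a.a.(0 + (0 + 0)\{a} + a.(X + X)) ⊢ -a-> t1
  t1 = a.(0 + (0 + 0)\{a} + a.((rec X. a.a.(0 + (0 + 0)\{a} + a.(X + X))) + (rec X. a.a.(0 + (0 + 0)\{a} + a.(X + X))))) ⊢ -a-> t2
  t2 = 0 + (0 + 0)\{a} + a.((rec X. a.a.(0 + (0 + 0)\{a} + a.(X + X))) + (rec X. a.a.(0 + (0 + 0)\{a} + a.(X + X)))) ⊢ -a-> t3
  t3 = (rec X. a.a.(0 + (0 + 0)\{a} + a.(X + X))) + (rec X. a.a.(0 + (0 + 0)\{a} + a.(X + X))) ⊢ -a-> t1
Coarsest stable partition (strong bisimilarity classes):
  B0 = {s0, s1, s2, s3, t0, t1, t2, t3}
s0 ∈ B0, t0 ∈ B0 → same block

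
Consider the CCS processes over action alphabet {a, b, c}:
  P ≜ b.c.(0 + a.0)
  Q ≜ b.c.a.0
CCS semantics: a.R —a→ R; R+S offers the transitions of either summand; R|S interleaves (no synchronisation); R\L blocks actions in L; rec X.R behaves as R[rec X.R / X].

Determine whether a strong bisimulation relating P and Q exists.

P's transition system — 4 states:
  s0 = b.c.(0 + a.0) has moves —b→ s1
  s1 = c.(0 + a.0) has moves —c→ s2
  s2 = 0 + a.0 has moves —a→ s3
  s3 = 0 has moves ·
Q's transition system — 4 states:
  t0 = b.c.a.0 has moves —b→ t1
  t1 = c.a.0 has moves —c→ t2
  t2 = a.0 has moves —a→ t3
  t3 = 0 has moves ·
Partition-refinement fixed point:
  B0 = {s0, t0}
  B1 = {s1, t1}
  B2 = {s2, t2}
  B3 = {s3, t3}
s0 ∈ B0, t0 ∈ B0 → same block

YES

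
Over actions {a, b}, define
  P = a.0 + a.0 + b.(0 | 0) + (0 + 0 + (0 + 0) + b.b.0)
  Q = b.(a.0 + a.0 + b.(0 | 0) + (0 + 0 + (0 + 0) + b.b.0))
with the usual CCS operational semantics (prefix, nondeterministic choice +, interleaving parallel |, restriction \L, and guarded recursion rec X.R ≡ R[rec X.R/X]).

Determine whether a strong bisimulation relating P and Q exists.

Reachable graph of P (4 states):
  p0 = a.0 + a.0 + b.(0 | 0) + (0 + 0 + (0 + 0) + b.b.0) ⊢ -a-> p1, -b-> p2, -b-> p3
  p1 = 0 ⊢ deadlocked
  p2 = 0 | 0 ⊢ deadlocked
  p3 = b.0 ⊢ -b-> p1
Reachable graph of Q (5 states):
  q0 = b.(a.0 + a.0 + b.(0 | 0) + (0 + 0 + (0 + 0) + b.b.0)) ⊢ -b-> q1
  q1 = a.0 + a.0 + b.(0 | 0) + (0 + 0 + (0 + 0) + b.b.0) ⊢ -a-> q2, -b-> q3, -b-> q4
  q2 = 0 ⊢ deadlocked
  q3 = 0 | 0 ⊢ deadlocked
  q4 = b.0 ⊢ -b-> q2
Bisimilarity quotient blocks:
  B0 = {p0, q1}
  B1 = {p1, p2, q2, q3}
  B2 = {p3, q4}
  B3 = {q0}
p0 ∈ B0, q0 ∈ B3 → different blocks

NO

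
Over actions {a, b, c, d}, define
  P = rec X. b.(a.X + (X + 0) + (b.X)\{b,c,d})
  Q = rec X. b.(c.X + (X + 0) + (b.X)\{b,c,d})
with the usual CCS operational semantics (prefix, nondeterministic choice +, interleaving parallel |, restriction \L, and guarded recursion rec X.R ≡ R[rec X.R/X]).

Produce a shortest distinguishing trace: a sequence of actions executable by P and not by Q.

ba

LTS(P): 2 reachable states
  u0 = rec X. b.(a.X + (X + 0) + (b.X)\{b,c,d}) → ··b··> u1
  u1 = a.(rec X. b.(a.X + (X + 0) + (b.X)\{b,c,d})) + ((rec X. b.(a.X + (X + 0) + (b.X)\{b,c,d})) + 0) + (b.(rec X. b.(a.X + (X + 0) + (b.X)\{b,c,d})))\{b,c,d} → ··a··> u0, ··b··> u1
LTS(Q): 2 reachable states
  v0 = rec X. b.(c.X + (X + 0) + (b.X)\{b,c,d}) → ··b··> v1
  v1 = c.(rec X. b.(c.X + (X + 0) + (b.X)\{b,c,d})) + ((rec X. b.(c.X + (X + 0) + (b.X)\{b,c,d})) + 0) + (b.(rec X. b.(c.X + (X + 0) + (b.X)\{b,c,d})))\{b,c,d} → ··b··> v1, ··c··> v0
Executing ba from P (initial set {u0}):
  [1] b ⇒ {u1}
  [2] a ⇒ {u0}
  P completes σ.
Executing ba from Q (initial set {v0}):
  [1] b ⇒ {v1}
  [2] a ⇒ ∅ (Q stuck)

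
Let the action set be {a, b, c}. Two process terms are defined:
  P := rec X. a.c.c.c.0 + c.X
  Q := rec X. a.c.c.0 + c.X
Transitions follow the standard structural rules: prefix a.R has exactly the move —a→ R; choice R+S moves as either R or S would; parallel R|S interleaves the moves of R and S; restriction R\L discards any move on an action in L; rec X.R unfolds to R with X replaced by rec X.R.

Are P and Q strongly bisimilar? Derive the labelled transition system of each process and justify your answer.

LTS(P): 5 reachable states
  m0 = rec X. a.c.c.c.0 + c.X ⊢ -a-> m1, -c-> m0
  m1 = c.c.c.0 ⊢ -c-> m2
  m2 = c.c.0 ⊢ -c-> m3
  m3 = c.0 ⊢ -c-> m4
  m4 = 0 ⊢ deadlocked
LTS(Q): 4 reachable states
  n0 = rec X. a.c.c.0 + c.X ⊢ -a-> n1, -c-> n0
  n1 = c.c.0 ⊢ -c-> n2
  n2 = c.0 ⊢ -c-> n3
  n3 = 0 ⊢ deadlocked
Coarsest stable partition (strong bisimilarity classes):
  B0 = {m0}
  B1 = {m1}
  B2 = {m2, n1}
  B3 = {m3, n2}
  B4 = {m4, n3}
  B5 = {n0}
m0 ∈ B0, n0 ∈ B5 → different blocks

P ≁ Q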